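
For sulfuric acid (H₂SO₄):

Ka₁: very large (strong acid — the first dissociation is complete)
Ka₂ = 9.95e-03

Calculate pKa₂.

pKa₂ = -log(Ka₂) = -log(9.95e-03) = 2.00.

pK_{a2} = 2.00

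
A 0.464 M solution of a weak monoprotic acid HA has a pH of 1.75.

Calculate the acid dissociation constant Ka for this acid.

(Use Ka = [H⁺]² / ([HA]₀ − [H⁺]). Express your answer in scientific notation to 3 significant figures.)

[H⁺] = 10^(−pH) = 10^(−1.75) = 1.778e-02 M. For HA ⇌ H⁺ + A⁻, Ka = [H⁺][A⁻]/[HA] = [H⁺]² / ([HA]₀ − [H⁺]) = (1.778e-02)² / (0.464 − 1.778e-02) = 7.09e-04.

K_a = 7.09e-04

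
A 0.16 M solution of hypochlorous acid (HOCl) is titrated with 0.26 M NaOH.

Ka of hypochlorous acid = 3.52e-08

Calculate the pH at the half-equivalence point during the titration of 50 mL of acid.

At half-equivalence [HA] = [A⁻], so Henderson-Hasselbalch gives pH = pKa = -log(3.52e-08) = 7.45.

pH = pKa = 7.45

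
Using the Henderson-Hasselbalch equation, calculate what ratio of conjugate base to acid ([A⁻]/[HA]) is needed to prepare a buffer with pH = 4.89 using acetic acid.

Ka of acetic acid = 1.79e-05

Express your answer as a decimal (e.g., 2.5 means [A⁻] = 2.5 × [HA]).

pKa = -log(1.79e-05) = 4.7471. pH = pKa + log([A⁻]/[HA]), so log([A⁻]/[HA]) = pH − pKa = 4.89 − 4.7471 = 0.1429. [A⁻]/[HA] = 10^(0.1429) = 1.39

[A⁻]/[HA] = 1.39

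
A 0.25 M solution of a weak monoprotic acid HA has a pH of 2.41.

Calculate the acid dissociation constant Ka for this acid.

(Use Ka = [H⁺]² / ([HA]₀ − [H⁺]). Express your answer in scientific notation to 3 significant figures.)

[H⁺] = 10^(−pH) = 10^(−2.41) = 3.890e-03 M. For HA ⇌ H⁺ + A⁻, Ka = [H⁺][A⁻]/[HA] = [H⁺]² / ([HA]₀ − [H⁺]) = (3.890e-03)² / (0.25 − 3.890e-03) = 6.15e-05.

K_a = 6.15e-05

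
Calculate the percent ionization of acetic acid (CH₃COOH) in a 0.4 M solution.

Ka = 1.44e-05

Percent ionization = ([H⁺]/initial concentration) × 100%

Using Ka equilibrium: x² + Ka×x - Ka×C = 0. Solving: [H⁺] = 2.3928e-03. Percent = (2.3928e-03/0.4) × 100

Percent ionization = 0.598%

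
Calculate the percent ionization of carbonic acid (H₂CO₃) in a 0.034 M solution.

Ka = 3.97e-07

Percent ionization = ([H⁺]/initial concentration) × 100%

Using Ka equilibrium: x² + Ka×x - Ka×C = 0. Solving: [H⁺] = 1.1598e-04. Percent = (1.1598e-04/0.034) × 100

Percent ionization = 0.341%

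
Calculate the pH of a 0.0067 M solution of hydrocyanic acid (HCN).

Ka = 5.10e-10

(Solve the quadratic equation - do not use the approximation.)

x² + Ka×x - Ka×C = 0. Using quadratic formula: [H⁺] = 1.8483e-06

pH = 5.73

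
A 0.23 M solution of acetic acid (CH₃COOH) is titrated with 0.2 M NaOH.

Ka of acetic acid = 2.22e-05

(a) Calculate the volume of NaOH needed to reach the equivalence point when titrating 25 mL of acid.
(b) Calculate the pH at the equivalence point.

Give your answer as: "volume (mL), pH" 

moles acid = 0.23 × 25/1000 = 0.00575 mol; V_base = moles/0.2 × 1000 = 28.7 mL. At equivalence only the conjugate base is present: [A⁻] = 0.00575/0.054 = 1.0698e-01 M. Kb = Kw/Ka = 4.50e-10; [OH⁻] = √(Kb × [A⁻]) = 6.9417e-06; pOH = 5.16; pH = 14 - pOH = 8.84.

V = 28.7 mL, pH = 8.84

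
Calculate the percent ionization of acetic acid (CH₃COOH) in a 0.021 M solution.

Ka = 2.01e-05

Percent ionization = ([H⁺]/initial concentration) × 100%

Using Ka equilibrium: x² + Ka×x - Ka×C = 0. Solving: [H⁺] = 6.3972e-04. Percent = (6.3972e-04/0.021) × 100

Percent ionization = 3.05%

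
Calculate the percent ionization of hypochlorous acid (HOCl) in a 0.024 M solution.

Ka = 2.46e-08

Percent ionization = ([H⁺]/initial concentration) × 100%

Using Ka equilibrium: x² + Ka×x - Ka×C = 0. Solving: [H⁺] = 2.4286e-05. Percent = (2.4286e-05/0.024) × 100

Percent ionization = 0.101%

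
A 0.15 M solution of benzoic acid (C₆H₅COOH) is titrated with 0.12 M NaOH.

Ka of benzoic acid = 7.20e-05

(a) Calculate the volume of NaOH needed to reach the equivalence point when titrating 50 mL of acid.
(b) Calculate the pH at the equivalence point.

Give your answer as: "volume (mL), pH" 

moles acid = 0.15 × 50/1000 = 0.0075 mol; V_base = moles/0.12 × 1000 = 62.5 mL. At equivalence only the conjugate base is present: [A⁻] = 0.0075/0.113 = 6.6667e-02 M. Kb = Kw/Ka = 1.39e-10; [OH⁻] = √(Kb × [A⁻]) = 3.0429e-06; pOH = 5.52; pH = 14 - pOH = 8.48.

V = 62.5 mL, pH = 8.48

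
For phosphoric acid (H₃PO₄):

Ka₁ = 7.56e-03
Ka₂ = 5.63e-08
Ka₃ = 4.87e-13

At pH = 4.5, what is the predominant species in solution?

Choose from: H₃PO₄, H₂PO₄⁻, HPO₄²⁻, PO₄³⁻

pKa₁ = 2.12, pKa₂ = 7.25, pKa₃ = 12.31. For a polyprotic acid the predominant species crosses at each pKa: below pKa_n the protonated form dominates, above it the deprotonated form does. At pH = 4.5, the predominant species is H₂PO₄⁻.

H₂PO₄⁻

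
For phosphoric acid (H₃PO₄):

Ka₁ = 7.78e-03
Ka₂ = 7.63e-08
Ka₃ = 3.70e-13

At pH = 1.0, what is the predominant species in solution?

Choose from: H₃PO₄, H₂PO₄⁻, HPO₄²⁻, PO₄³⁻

pKa₁ = 2.11, pKa₂ = 7.12, pKa₃ = 12.43. For a polyprotic acid the predominant species crosses at each pKa: below pKa_n the protonated form dominates, above it the deprotonated form does. At pH = 1.0, the predominant species is H₃PO₄.

H₃PO₄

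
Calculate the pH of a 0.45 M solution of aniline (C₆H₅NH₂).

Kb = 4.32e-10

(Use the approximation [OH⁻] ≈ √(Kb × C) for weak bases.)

[OH⁻] = √(Kb × C) = √(4.32e-10 × 0.45) = 1.3943e-05. pOH = 4.86, pH = 14 - pOH

pH = 9.14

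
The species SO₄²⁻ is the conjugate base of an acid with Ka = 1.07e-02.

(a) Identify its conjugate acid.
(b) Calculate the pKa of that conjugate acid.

(a) The conjugate acid is formed by adding one H⁺ to SO₄²⁻, giving HSO₄⁻. (b) pKa = -log(Ka) = -log(1.07e-02) = 1.97.

Conjugate acid: HSO₄⁻; pK_a = 1.97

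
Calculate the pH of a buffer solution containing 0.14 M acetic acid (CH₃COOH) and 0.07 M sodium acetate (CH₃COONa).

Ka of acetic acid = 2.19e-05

pKa = -log(2.19e-05) = 4.66. pH = pKa + log([A⁻]/[HA]) = 4.66 + log(0.07/0.14)

pH = 4.36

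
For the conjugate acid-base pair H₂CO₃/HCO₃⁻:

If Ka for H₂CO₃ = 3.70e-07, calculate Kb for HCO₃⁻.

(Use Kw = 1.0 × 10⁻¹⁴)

For a conjugate pair Ka × Kb = Kw, so Kb = Kw/Ka = 1.0 × 10⁻¹⁴ / 3.70e-07 = 2.70e-08.

K_b = 2.70e-08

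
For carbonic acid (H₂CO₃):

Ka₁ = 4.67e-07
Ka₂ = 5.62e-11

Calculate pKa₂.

pKa₂ = -log(Ka₂) = -log(5.62e-11) = 10.25.

pK_{a2} = 10.25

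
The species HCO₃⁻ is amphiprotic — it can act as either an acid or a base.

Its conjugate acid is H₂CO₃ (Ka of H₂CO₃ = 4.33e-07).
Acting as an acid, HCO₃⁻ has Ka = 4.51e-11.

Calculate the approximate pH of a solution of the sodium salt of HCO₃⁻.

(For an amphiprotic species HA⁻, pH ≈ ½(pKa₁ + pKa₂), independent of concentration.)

pKa₁ = -log(4.33e-07) = 6.36; pKa₂ = -log(4.51e-11) = 10.35. For an amphiprotic species, pH ≈ ½(pKa₁ + pKa₂) = ½(6.36 + 10.35) = 8.35.

pH = 8.35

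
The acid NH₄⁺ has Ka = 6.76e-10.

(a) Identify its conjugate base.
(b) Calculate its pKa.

(a) The conjugate base is formed by removing one H⁺ from NH₄⁺, giving NH₃. (b) pKa = -log(Ka) = -log(6.76e-10) = 9.17.

Conjugate base: NH₃; pK_a = 9.17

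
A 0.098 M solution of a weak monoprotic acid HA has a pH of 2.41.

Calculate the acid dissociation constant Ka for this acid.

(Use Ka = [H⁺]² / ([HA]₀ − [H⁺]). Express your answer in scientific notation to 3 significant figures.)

[H⁺] = 10^(−pH) = 10^(−2.41) = 3.890e-03 M. For HA ⇌ H⁺ + A⁻, Ka = [H⁺][A⁻]/[HA] = [H⁺]² / ([HA]₀ − [H⁺]) = (3.890e-03)² / (0.098 − 3.890e-03) = 1.61e-04.

K_a = 1.61e-04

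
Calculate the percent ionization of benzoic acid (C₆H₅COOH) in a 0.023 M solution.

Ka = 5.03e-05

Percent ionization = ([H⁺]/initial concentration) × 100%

Using Ka equilibrium: x² + Ka×x - Ka×C = 0. Solving: [H⁺] = 1.0507e-03. Percent = (1.0507e-03/0.023) × 100

Percent ionization = 4.57%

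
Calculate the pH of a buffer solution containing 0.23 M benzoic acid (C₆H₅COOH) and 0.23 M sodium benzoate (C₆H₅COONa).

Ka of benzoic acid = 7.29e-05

pKa = -log(7.29e-05) = 4.14. pH = pKa + log([A⁻]/[HA]) = 4.14 + log(0.23/0.23)

pH = 4.14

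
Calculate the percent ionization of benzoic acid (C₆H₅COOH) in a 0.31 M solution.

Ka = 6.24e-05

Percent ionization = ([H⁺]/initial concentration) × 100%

Using Ka equilibrium: x² + Ka×x - Ka×C = 0. Solving: [H⁺] = 4.3671e-03. Percent = (4.3671e-03/0.31) × 100

Percent ionization = 1.41%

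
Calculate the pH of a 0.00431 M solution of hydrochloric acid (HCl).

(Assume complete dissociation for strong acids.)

[H⁺] = 0.00431 M for strong acid. pH = -log[H⁺] = -log(0.00431)

pH = 2.37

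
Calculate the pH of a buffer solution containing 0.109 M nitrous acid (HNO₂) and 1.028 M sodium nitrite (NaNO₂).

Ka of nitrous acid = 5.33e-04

pKa = -log(5.33e-04) = 3.27. pH = pKa + log([A⁻]/[HA]) = 3.27 + log(1.028/0.109)

pH = 4.25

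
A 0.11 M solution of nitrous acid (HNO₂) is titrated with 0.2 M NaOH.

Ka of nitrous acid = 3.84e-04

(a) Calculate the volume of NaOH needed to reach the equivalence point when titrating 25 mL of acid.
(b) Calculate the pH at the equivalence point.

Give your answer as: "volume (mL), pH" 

moles acid = 0.11 × 25/1000 = 0.00275 mol; V_base = moles/0.2 × 1000 = 13.7 mL. At equivalence only the conjugate base is present: [A⁻] = 0.00275/0.039 = 7.0968e-02 M. Kb = Kw/Ka = 2.60e-11; [OH⁻] = √(Kb × [A⁻]) = 1.3595e-06; pOH = 5.87; pH = 14 - pOH = 8.13.

V = 13.7 mL, pH = 8.13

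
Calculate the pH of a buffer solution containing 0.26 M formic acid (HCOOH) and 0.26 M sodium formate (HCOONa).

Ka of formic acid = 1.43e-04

pKa = -log(1.43e-04) = 3.84. pH = pKa + log([A⁻]/[HA]) = 3.84 + log(0.26/0.26)

pH = 3.84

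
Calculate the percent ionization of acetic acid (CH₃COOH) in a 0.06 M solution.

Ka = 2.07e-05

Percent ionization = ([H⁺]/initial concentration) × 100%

Using Ka equilibrium: x² + Ka×x - Ka×C = 0. Solving: [H⁺] = 1.1041e-03. Percent = (1.1041e-03/0.06) × 100

Percent ionization = 1.84%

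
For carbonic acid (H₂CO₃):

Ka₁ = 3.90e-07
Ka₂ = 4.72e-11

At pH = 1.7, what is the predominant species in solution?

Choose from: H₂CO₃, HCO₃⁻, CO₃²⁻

pKa₁ = 6.41, pKa₂ = 10.33. For a polyprotic acid the predominant species crosses at each pKa: below pKa_n the protonated form dominates, above it the deprotonated form does. At pH = 1.7, the predominant species is H₂CO₃.

H₂CO₃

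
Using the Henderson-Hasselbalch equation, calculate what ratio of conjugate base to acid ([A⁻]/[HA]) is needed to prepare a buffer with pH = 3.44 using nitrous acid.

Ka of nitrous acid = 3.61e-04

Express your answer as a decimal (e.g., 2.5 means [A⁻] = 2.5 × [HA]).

pKa = -log(3.61e-04) = 3.4425. pH = pKa + log([A⁻]/[HA]), so log([A⁻]/[HA]) = pH − pKa = 3.44 − 3.4425 = -0.0025. [A⁻]/[HA] = 10^(-0.0025) = 0.994

[A⁻]/[HA] = 0.994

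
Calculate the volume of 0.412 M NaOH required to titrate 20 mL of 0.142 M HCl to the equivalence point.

At equivalence: moles acid = moles base. moles HCl = 0.142 × 20/1000 = 0.00284 mol. V_base = moles / 0.412 × 1000 = 6.9 mL.

V_{base} = 6.9 mL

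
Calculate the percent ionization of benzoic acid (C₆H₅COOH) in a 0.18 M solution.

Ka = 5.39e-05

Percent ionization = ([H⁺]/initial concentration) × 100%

Using Ka equilibrium: x² + Ka×x - Ka×C = 0. Solving: [H⁺] = 3.0880e-03. Percent = (3.0880e-03/0.18) × 100

Percent ionization = 1.72%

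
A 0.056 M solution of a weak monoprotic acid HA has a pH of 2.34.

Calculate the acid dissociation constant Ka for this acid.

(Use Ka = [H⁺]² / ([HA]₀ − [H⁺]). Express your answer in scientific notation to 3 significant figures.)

[H⁺] = 10^(−pH) = 10^(−2.34) = 4.571e-03 M. For HA ⇌ H⁺ + A⁻, Ka = [H⁺][A⁻]/[HA] = [H⁺]² / ([HA]₀ − [H⁺]) = (4.571e-03)² / (0.056 − 4.571e-03) = 4.06e-04.

K_a = 4.06e-04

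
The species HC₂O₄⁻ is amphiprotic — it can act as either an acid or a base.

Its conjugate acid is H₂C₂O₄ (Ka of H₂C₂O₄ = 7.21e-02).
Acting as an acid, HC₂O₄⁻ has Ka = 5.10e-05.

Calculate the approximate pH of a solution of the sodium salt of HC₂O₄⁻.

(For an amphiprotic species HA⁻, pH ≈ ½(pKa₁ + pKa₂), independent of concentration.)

pKa₁ = -log(7.21e-02) = 1.14; pKa₂ = -log(5.10e-05) = 4.29. For an amphiprotic species, pH ≈ ½(pKa₁ + pKa₂) = ½(1.14 + 4.29) = 2.72.

pH = 2.72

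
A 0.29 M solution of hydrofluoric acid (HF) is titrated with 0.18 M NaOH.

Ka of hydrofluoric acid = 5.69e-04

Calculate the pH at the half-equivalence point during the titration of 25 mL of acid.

At half-equivalence [HA] = [A⁻], so Henderson-Hasselbalch gives pH = pKa = -log(5.69e-04) = 3.24.

pH = pKa = 3.24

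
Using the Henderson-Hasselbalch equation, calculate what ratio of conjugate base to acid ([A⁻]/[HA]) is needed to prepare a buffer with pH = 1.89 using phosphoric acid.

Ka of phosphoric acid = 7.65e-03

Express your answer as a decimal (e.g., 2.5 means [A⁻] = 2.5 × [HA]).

pKa = -log(7.65e-03) = 2.1163. pH = pKa + log([A⁻]/[HA]), so log([A⁻]/[HA]) = pH − pKa = 1.89 − 2.1163 = -0.2263. [A⁻]/[HA] = 10^(-0.2263) = 0.594

[A⁻]/[HA] = 0.594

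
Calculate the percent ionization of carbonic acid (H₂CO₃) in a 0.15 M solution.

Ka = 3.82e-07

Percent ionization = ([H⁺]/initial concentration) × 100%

Using Ka equilibrium: x² + Ka×x - Ka×C = 0. Solving: [H⁺] = 2.3918e-04. Percent = (2.3918e-04/0.15) × 100

Percent ionization = 0.159%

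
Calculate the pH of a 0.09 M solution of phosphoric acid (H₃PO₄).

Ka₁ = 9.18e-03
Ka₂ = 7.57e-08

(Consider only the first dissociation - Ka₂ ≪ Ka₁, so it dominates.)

First dissociation dominates. From Ka₁ = [H⁺][HA⁻]/[H₂A], x² + Ka₁·x − Ka₁·C = 0 with C = 0.09 M and Ka₁ = 9.18e-03. Solving: [H⁺] = (−Ka₁ + √(Ka₁² + 4·Ka₁·C)) / 2 = 2.4518e-02 M. pH = -log(2.4518e-02) = 1.61.

pH = 1.61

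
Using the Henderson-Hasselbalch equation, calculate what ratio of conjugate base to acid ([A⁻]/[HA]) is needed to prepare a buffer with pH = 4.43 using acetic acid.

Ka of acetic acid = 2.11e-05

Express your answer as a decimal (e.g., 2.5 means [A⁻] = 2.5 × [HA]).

pKa = -log(2.11e-05) = 4.6757. pH = pKa + log([A⁻]/[HA]), so log([A⁻]/[HA]) = pH − pKa = 4.43 − 4.6757 = -0.2457. [A⁻]/[HA] = 10^(-0.2457) = 0.568

[A⁻]/[HA] = 0.568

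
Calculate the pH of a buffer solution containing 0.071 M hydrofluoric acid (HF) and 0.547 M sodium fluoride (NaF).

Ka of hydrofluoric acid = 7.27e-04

pKa = -log(7.27e-04) = 3.14. pH = pKa + log([A⁻]/[HA]) = 3.14 + log(0.547/0.071)

pH = 4.03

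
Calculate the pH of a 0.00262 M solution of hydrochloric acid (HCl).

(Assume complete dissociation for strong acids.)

[H⁺] = 0.00262 M for strong acid. pH = -log[H⁺] = -log(0.00262)

pH = 2.58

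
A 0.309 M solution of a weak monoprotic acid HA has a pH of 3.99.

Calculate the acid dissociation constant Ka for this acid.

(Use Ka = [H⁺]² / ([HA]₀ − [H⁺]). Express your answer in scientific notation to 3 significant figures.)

[H⁺] = 10^(−pH) = 10^(−3.99) = 1.023e-04 M. For HA ⇌ H⁺ + A⁻, Ka = [H⁺][A⁻]/[HA] = [H⁺]² / ([HA]₀ − [H⁺]) = (1.023e-04)² / (0.309 − 1.023e-04) = 3.39e-08.

K_a = 3.39e-08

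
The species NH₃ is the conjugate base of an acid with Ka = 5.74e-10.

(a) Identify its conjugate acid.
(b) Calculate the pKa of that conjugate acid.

(a) The conjugate acid is formed by adding one H⁺ to NH₃, giving NH₄⁺. (b) pKa = -log(Ka) = -log(5.74e-10) = 9.24.

Conjugate acid: NH₄⁺; pK_a = 9.24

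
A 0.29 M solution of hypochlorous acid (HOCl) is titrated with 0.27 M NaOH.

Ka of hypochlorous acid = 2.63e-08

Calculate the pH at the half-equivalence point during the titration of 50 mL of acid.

At half-equivalence [HA] = [A⁻], so Henderson-Hasselbalch gives pH = pKa = -log(2.63e-08) = 7.58.

pH = pKa = 7.58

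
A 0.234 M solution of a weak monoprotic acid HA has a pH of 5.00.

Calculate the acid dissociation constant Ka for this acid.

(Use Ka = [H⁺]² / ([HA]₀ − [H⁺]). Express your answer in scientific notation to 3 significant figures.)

[H⁺] = 10^(−pH) = 10^(−5.00) = 1.000e-05 M. For HA ⇌ H⁺ + A⁻, Ka = [H⁺][A⁻]/[HA] = [H⁺]² / ([HA]₀ − [H⁺]) = (1.000e-05)² / (0.234 − 1.000e-05) = 4.27e-10.

K_a = 4.27e-10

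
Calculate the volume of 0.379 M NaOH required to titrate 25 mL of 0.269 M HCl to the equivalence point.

At equivalence: moles acid = moles base. moles HCl = 0.269 × 25/1000 = 0.006725 mol. V_base = moles / 0.379 × 1000 = 17.7 mL.

V_{base} = 17.7 mL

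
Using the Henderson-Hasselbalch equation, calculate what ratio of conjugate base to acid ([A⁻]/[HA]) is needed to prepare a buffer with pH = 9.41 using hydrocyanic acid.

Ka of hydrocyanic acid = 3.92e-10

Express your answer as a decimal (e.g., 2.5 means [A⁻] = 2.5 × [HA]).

pKa = -log(3.92e-10) = 9.4067. pH = pKa + log([A⁻]/[HA]), so log([A⁻]/[HA]) = pH − pKa = 9.41 − 9.4067 = 0.0033. [A⁻]/[HA] = 10^(0.0033) = 1.01

[A⁻]/[HA] = 1.01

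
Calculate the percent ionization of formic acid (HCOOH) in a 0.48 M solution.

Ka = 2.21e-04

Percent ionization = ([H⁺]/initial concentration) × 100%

Using Ka equilibrium: x² + Ka×x - Ka×C = 0. Solving: [H⁺] = 1.0190e-02. Percent = (1.0190e-02/0.48) × 100

Percent ionization = 2.12%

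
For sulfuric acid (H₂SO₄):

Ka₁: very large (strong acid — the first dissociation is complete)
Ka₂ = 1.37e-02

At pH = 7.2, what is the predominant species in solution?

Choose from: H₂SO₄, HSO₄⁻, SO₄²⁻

The first dissociation is complete, so H₂SO₄ itself is never the predominant species in water; pKa₂ = -log(1.37e-02) = 1.86. For a polyprotic acid the predominant species crosses at each pKa: below pKa_n the protonated form dominates, above it the deprotonated form does. At pH = 7.2, the predominant species is SO₄²⁻.

SO₄²⁻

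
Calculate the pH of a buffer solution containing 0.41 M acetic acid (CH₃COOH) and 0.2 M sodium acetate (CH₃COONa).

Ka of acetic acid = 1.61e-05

pKa = -log(1.61e-05) = 4.79. pH = pKa + log([A⁻]/[HA]) = 4.79 + log(0.2/0.41)

pH = 4.48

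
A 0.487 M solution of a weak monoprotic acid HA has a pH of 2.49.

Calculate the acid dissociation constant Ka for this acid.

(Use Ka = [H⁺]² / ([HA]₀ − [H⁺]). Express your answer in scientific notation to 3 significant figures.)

[H⁺] = 10^(−pH) = 10^(−2.49) = 3.236e-03 M. For HA ⇌ H⁺ + A⁻, Ka = [H⁺][A⁻]/[HA] = [H⁺]² / ([HA]₀ − [H⁺]) = (3.236e-03)² / (0.487 − 3.236e-03) = 2.16e-05.

K_a = 2.16e-05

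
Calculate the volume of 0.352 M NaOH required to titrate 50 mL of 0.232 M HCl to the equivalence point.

At equivalence: moles acid = moles base. moles HCl = 0.232 × 50/1000 = 0.0116 mol. V_base = moles / 0.352 × 1000 = 33.0 mL.

V_{base} = 33.0 mL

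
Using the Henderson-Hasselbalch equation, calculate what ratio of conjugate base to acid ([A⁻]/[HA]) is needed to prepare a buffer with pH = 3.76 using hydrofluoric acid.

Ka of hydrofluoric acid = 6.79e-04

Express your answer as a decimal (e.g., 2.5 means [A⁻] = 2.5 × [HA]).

pKa = -log(6.79e-04) = 3.1681. pH = pKa + log([A⁻]/[HA]), so log([A⁻]/[HA]) = pH − pKa = 3.76 − 3.1681 = 0.5919. [A⁻]/[HA] = 10^(0.5919) = 3.91

[A⁻]/[HA] = 3.91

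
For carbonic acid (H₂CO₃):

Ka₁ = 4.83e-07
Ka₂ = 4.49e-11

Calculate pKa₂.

pKa₂ = -log(Ka₂) = -log(4.49e-11) = 10.35.

pK_{a2} = 10.35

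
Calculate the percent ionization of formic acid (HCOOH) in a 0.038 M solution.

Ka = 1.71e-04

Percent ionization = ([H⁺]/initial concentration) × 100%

Using Ka equilibrium: x² + Ka×x - Ka×C = 0. Solving: [H⁺] = 2.4651e-03. Percent = (2.4651e-03/0.038) × 100

Percent ionization = 6.49%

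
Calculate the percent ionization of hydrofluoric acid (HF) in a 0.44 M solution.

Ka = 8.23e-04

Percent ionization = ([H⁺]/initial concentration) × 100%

Using Ka equilibrium: x² + Ka×x - Ka×C = 0. Solving: [H⁺] = 1.8622e-02. Percent = (1.8622e-02/0.44) × 100

Percent ionization = 4.23%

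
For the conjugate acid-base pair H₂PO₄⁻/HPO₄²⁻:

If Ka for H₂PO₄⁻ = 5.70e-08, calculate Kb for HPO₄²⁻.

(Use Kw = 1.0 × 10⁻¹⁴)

For a conjugate pair Ka × Kb = Kw, so Kb = Kw/Ka = 1.0 × 10⁻¹⁴ / 5.70e-08 = 1.75e-07.

K_b = 1.75e-07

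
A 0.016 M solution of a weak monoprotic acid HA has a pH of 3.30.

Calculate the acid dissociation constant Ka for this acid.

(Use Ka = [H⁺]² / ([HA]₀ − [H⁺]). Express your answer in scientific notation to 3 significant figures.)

[H⁺] = 10^(−pH) = 10^(−3.30) = 5.012e-04 M. For HA ⇌ H⁺ + A⁻, Ka = [H⁺][A⁻]/[HA] = [H⁺]² / ([HA]₀ − [H⁺]) = (5.012e-04)² / (0.016 − 5.012e-04) = 1.62e-05.

K_a = 1.62e-05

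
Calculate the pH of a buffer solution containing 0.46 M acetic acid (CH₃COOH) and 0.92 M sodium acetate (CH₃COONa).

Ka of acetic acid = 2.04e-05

pKa = -log(2.04e-05) = 4.69. pH = pKa + log([A⁻]/[HA]) = 4.69 + log(0.92/0.46)

pH = 4.99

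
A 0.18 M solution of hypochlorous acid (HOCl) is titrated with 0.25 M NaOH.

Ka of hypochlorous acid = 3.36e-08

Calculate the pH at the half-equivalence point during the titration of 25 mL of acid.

At half-equivalence [HA] = [A⁻], so Henderson-Hasselbalch gives pH = pKa = -log(3.36e-08) = 7.47.

pH = pKa = 7.47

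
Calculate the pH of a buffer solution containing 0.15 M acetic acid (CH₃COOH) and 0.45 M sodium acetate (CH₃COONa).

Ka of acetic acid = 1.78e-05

pKa = -log(1.78e-05) = 4.75. pH = pKa + log([A⁻]/[HA]) = 4.75 + log(0.45/0.15)

pH = 5.23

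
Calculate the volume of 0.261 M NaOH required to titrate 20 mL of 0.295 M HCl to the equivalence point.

At equivalence: moles acid = moles base. moles HCl = 0.295 × 20/1000 = 0.0059 mol. V_base = moles / 0.261 × 1000 = 22.6 mL.

V_{base} = 22.6 mL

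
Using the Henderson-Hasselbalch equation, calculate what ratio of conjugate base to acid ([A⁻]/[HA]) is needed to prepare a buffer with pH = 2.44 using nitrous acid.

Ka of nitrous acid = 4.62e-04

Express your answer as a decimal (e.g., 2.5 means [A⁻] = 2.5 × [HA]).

pKa = -log(4.62e-04) = 3.3354. pH = pKa + log([A⁻]/[HA]), so log([A⁻]/[HA]) = pH − pKa = 2.44 − 3.3354 = -0.8954. [A⁻]/[HA] = 10^(-0.8954) = 0.127

[A⁻]/[HA] = 0.127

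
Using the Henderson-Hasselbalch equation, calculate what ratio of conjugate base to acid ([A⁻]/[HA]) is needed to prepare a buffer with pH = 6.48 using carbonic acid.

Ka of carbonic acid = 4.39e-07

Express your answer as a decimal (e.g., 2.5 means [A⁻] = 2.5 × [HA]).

pKa = -log(4.39e-07) = 6.3575. pH = pKa + log([A⁻]/[HA]), so log([A⁻]/[HA]) = pH − pKa = 6.48 − 6.3575 = 0.1225. [A⁻]/[HA] = 10^(0.1225) = 1.33

[A⁻]/[HA] = 1.33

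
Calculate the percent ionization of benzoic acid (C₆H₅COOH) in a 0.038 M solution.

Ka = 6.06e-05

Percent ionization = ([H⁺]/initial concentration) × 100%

Using Ka equilibrium: x² + Ka×x - Ka×C = 0. Solving: [H⁺] = 1.4875e-03. Percent = (1.4875e-03/0.038) × 100

Percent ionization = 3.91%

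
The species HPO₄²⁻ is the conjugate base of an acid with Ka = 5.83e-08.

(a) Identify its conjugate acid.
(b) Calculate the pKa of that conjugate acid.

(a) The conjugate acid is formed by adding one H⁺ to HPO₄²⁻, giving H₂PO₄⁻. (b) pKa = -log(Ka) = -log(5.83e-08) = 7.23.

Conjugate acid: H₂PO₄⁻; pK_a = 7.23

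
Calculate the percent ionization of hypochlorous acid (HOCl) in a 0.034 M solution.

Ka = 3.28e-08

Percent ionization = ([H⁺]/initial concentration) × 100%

Using Ka equilibrium: x² + Ka×x - Ka×C = 0. Solving: [H⁺] = 3.3378e-05. Percent = (3.3378e-05/0.034) × 100

Percent ionization = 0.0982%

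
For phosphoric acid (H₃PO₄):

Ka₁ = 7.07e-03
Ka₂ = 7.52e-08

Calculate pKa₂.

pKa₂ = -log(Ka₂) = -log(7.52e-08) = 7.12.

pK_{a2} = 7.12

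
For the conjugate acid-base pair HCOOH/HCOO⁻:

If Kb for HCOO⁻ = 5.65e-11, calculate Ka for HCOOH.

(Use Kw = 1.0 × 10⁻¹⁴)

For a conjugate pair Ka × Kb = Kw, so Ka = Kw/Kb = 1.0 × 10⁻¹⁴ / 5.65e-11 = 1.77e-04.

K_a = 1.77e-04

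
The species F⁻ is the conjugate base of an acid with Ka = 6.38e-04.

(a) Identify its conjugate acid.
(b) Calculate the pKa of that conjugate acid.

(a) The conjugate acid is formed by adding one H⁺ to F⁻, giving HF. (b) pKa = -log(Ka) = -log(6.38e-04) = 3.20.

Conjugate acid: HF; pK_a = 3.20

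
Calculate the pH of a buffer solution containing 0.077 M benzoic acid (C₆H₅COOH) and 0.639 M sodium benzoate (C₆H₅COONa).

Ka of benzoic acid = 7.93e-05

pKa = -log(7.93e-05) = 4.10. pH = pKa + log([A⁻]/[HA]) = 4.10 + log(0.639/0.077)

pH = 5.02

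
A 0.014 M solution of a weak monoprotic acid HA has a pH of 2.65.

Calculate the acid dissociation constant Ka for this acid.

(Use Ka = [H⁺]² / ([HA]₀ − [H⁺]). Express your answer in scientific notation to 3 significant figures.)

[H⁺] = 10^(−pH) = 10^(−2.65) = 2.239e-03 M. For HA ⇌ H⁺ + A⁻, Ka = [H⁺][A⁻]/[HA] = [H⁺]² / ([HA]₀ − [H⁺]) = (2.239e-03)² / (0.014 − 2.239e-03) = 4.26e-04.

K_a = 4.26e-04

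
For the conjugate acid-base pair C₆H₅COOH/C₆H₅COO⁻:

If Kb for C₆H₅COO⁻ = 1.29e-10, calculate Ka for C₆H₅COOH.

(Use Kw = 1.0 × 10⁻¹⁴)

For a conjugate pair Ka × Kb = Kw, so Ka = Kw/Kb = 1.0 × 10⁻¹⁴ / 1.29e-10 = 7.75e-05.

K_a = 7.75e-05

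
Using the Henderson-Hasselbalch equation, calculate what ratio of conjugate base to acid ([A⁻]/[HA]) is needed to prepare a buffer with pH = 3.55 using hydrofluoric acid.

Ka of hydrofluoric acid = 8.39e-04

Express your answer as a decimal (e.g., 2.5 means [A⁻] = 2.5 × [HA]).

pKa = -log(8.39e-04) = 3.0762. pH = pKa + log([A⁻]/[HA]), so log([A⁻]/[HA]) = pH − pKa = 3.55 − 3.0762 = 0.4738. [A⁻]/[HA] = 10^(0.4738) = 2.98

[A⁻]/[HA] = 2.98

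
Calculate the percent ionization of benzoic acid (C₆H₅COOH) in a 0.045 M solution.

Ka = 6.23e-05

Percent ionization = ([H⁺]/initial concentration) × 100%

Using Ka equilibrium: x² + Ka×x - Ka×C = 0. Solving: [H⁺] = 1.6435e-03. Percent = (1.6435e-03/0.045) × 100

Percent ionization = 3.65%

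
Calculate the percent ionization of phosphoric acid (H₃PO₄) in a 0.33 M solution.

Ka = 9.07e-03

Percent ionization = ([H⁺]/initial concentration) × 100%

Using Ka equilibrium: x² + Ka×x - Ka×C = 0. Solving: [H⁺] = 5.0362e-02. Percent = (5.0362e-02/0.33) × 100

Percent ionization = 15.3%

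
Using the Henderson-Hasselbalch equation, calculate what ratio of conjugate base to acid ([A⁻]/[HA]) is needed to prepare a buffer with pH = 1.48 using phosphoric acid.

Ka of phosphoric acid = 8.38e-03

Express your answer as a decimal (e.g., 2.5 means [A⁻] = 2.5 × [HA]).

pKa = -log(8.38e-03) = 2.0768. pH = pKa + log([A⁻]/[HA]), so log([A⁻]/[HA]) = pH − pKa = 1.48 − 2.0768 = -0.5968. [A⁻]/[HA] = 10^(-0.5968) = 0.253

[A⁻]/[HA] = 0.253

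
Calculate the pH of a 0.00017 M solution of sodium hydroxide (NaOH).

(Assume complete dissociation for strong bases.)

[OH⁻] = 0.00017 M for strong base. pOH = -log[OH⁻] = 3.77, pH = 14 - pOH

pH = 10.23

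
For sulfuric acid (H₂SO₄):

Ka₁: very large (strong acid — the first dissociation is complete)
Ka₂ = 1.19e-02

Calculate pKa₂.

pKa₂ = -log(Ka₂) = -log(1.19e-02) = 1.92.

pK_{a2} = 1.92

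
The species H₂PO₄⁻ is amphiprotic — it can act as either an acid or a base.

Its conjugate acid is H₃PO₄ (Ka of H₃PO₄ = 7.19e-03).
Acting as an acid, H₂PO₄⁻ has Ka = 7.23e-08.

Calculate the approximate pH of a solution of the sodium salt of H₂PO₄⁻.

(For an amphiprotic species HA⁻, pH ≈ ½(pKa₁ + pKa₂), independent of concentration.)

pKa₁ = -log(7.19e-03) = 2.14; pKa₂ = -log(7.23e-08) = 7.14. For an amphiprotic species, pH ≈ ½(pKa₁ + pKa₂) = ½(2.14 + 7.14) = 4.64.

pH = 4.64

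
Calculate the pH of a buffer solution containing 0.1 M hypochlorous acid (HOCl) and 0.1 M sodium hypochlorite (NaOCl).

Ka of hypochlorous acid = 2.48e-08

pKa = -log(2.48e-08) = 7.61. pH = pKa + log([A⁻]/[HA]) = 7.61 + log(0.1/0.1)

pH = 7.61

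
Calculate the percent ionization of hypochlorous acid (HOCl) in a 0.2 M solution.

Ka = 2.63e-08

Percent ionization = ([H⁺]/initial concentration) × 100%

Using Ka equilibrium: x² + Ka×x - Ka×C = 0. Solving: [H⁺] = 7.2513e-05. Percent = (7.2513e-05/0.2) × 100

Percent ionization = 0.0363%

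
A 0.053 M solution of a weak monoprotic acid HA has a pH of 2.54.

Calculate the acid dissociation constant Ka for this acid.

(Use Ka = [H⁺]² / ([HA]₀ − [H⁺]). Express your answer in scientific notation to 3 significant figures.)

[H⁺] = 10^(−pH) = 10^(−2.54) = 2.884e-03 M. For HA ⇌ H⁺ + A⁻, Ka = [H⁺][A⁻]/[HA] = [H⁺]² / ([HA]₀ − [H⁺]) = (2.884e-03)² / (0.053 − 2.884e-03) = 1.66e-04.

K_a = 1.66e-04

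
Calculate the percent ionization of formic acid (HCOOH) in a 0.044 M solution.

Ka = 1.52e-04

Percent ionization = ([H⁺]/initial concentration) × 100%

Using Ka equilibrium: x² + Ka×x - Ka×C = 0. Solving: [H⁺] = 2.5112e-03. Percent = (2.5112e-03/0.044) × 100

Percent ionization = 5.71%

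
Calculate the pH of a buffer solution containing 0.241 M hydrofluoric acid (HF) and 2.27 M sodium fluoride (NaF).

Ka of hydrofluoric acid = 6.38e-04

pKa = -log(6.38e-04) = 3.20. pH = pKa + log([A⁻]/[HA]) = 3.20 + log(2.27/0.241)

pH = 4.17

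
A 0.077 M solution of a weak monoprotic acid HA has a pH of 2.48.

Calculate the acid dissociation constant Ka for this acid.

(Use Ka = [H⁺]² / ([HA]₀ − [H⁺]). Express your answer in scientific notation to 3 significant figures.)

[H⁺] = 10^(−pH) = 10^(−2.48) = 3.311e-03 M. For HA ⇌ H⁺ + A⁻, Ka = [H⁺][A⁻]/[HA] = [H⁺]² / ([HA]₀ − [H⁺]) = (3.311e-03)² / (0.077 − 3.311e-03) = 1.49e-04.

K_a = 1.49e-04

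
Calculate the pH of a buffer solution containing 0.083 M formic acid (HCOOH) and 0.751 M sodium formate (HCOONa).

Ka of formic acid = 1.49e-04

pKa = -log(1.49e-04) = 3.83. pH = pKa + log([A⁻]/[HA]) = 3.83 + log(0.751/0.083)

pH = 4.78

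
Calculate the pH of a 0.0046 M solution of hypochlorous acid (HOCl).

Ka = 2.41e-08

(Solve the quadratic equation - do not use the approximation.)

x² + Ka×x - Ka×C = 0. Using quadratic formula: [H⁺] = 1.0517e-05

pH = 4.98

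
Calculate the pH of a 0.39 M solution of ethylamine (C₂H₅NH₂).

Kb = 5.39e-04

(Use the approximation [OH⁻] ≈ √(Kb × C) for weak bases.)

[OH⁻] = √(Kb × C) = √(5.39e-04 × 0.39) = 1.4499e-02. pOH = 1.84, pH = 14 - pOH

pH = 12.16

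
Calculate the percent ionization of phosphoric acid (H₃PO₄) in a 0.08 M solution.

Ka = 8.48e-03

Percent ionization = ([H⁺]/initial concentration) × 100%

Using Ka equilibrium: x² + Ka×x - Ka×C = 0. Solving: [H⁺] = 2.2149e-02. Percent = (2.2149e-02/0.08) × 100

Percent ionization = 27.7%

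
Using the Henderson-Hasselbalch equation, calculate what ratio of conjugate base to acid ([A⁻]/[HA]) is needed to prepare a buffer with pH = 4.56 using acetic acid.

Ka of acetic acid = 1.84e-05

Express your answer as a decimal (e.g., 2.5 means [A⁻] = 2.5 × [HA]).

pKa = -log(1.84e-05) = 4.7352. pH = pKa + log([A⁻]/[HA]), so log([A⁻]/[HA]) = pH − pKa = 4.56 − 4.7352 = -0.1752. [A⁻]/[HA] = 10^(-0.1752) = 0.668

[A⁻]/[HA] = 0.668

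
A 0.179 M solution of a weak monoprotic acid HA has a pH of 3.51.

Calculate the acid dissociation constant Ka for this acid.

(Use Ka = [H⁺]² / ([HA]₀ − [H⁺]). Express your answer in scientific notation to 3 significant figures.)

[H⁺] = 10^(−pH) = 10^(−3.51) = 3.090e-04 M. For HA ⇌ H⁺ + A⁻, Ka = [H⁺][A⁻]/[HA] = [H⁺]² / ([HA]₀ − [H⁺]) = (3.090e-04)² / (0.179 − 3.090e-04) = 5.34e-07.

K_a = 5.34e-07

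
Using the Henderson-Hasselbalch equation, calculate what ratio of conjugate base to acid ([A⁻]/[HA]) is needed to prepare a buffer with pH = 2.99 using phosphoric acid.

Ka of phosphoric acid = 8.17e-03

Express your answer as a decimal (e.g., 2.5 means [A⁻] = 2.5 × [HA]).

pKa = -log(8.17e-03) = 2.0878. pH = pKa + log([A⁻]/[HA]), so log([A⁻]/[HA]) = pH − pKa = 2.99 − 2.0878 = 0.9022. [A⁻]/[HA] = 10^(0.9022) = 7.98

[A⁻]/[HA] = 7.98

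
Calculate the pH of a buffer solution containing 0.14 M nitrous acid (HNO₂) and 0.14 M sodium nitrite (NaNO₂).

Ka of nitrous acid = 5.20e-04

pKa = -log(5.20e-04) = 3.28. pH = pKa + log([A⁻]/[HA]) = 3.28 + log(0.14/0.14)

pH = 3.28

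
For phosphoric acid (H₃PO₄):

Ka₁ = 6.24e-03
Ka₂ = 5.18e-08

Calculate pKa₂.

pKa₂ = -log(Ka₂) = -log(5.18e-08) = 7.29.

pK_{a2} = 7.29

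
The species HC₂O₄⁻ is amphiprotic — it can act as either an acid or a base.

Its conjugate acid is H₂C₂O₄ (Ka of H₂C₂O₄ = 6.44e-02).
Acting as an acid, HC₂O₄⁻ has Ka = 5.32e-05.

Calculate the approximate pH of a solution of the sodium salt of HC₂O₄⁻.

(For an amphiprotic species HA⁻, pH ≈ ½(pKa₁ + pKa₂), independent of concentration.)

pKa₁ = -log(6.44e-02) = 1.19; pKa₂ = -log(5.32e-05) = 4.27. For an amphiprotic species, pH ≈ ½(pKa₁ + pKa₂) = ½(1.19 + 4.27) = 2.73.

pH = 2.73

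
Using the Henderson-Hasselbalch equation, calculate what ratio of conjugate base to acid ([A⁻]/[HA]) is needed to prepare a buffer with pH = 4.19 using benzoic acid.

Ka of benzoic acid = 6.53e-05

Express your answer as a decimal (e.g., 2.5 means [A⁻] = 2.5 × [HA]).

pKa = -log(6.53e-05) = 4.1851. pH = pKa + log([A⁻]/[HA]), so log([A⁻]/[HA]) = pH − pKa = 4.19 − 4.1851 = 0.0049. [A⁻]/[HA] = 10^(0.0049) = 1.01

[A⁻]/[HA] = 1.01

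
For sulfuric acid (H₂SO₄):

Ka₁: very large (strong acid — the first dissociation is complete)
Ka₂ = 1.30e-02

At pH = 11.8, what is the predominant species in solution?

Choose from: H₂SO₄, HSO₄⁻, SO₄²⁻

The first dissociation is complete, so H₂SO₄ itself is never the predominant species in water; pKa₂ = -log(1.30e-02) = 1.89. For a polyprotic acid the predominant species crosses at each pKa: below pKa_n the protonated form dominates, above it the deprotonated form does. At pH = 11.8, the predominant species is SO₄²⁻.

SO₄²⁻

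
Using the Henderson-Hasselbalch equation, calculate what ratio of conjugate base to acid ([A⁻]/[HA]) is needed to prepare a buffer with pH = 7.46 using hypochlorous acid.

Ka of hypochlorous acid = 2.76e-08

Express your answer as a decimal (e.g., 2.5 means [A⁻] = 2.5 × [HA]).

pKa = -log(2.76e-08) = 7.5591. pH = pKa + log([A⁻]/[HA]), so log([A⁻]/[HA]) = pH − pKa = 7.46 − 7.5591 = -0.0991. [A⁻]/[HA] = 10^(-0.0991) = 0.796

[A⁻]/[HA] = 0.796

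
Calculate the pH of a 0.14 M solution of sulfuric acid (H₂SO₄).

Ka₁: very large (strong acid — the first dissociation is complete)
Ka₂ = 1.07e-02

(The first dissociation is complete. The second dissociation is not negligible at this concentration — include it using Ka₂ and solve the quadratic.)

First dissociation is complete: [H⁺]₀ = [HSO₄⁻]₀ = C = 0.14 M. Second dissociation HSO₄⁻ ⇌ H⁺ + SO₄²⁻: let x = [SO₄²⁻]. Ka₂ = (C + x)·x / (C − x) = 1.07e-02 → x² + (C + Ka₂)·x − Ka₂·C = 0 → x² + 0.15070·x − 1.498e-03 = 0. x = (−0.15070 + √(0.15070² + 4 × 1.498e-03)) / 2 = 9.3590e-03 M. [H⁺] = C + x = 0.14 + 9.3590e-03 = 1.4936e-01 M. pH = -log(1.4936e-01) = 0.83.

pH = 0.83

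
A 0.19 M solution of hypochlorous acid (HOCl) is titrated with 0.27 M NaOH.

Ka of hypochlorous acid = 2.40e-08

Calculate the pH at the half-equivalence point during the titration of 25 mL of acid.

At half-equivalence [HA] = [A⁻], so Henderson-Hasselbalch gives pH = pKa = -log(2.40e-08) = 7.62.

pH = pKa = 7.62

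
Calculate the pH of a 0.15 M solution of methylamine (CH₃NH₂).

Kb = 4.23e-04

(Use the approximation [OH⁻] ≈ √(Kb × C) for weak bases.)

[OH⁻] = √(Kb × C) = √(4.23e-04 × 0.15) = 7.9656e-03. pOH = 2.10, pH = 14 - pOH

pH = 11.90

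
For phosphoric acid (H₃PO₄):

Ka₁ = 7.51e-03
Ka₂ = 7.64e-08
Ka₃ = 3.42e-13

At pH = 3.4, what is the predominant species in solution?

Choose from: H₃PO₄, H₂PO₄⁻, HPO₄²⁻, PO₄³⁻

pKa₁ = 2.12, pKa₂ = 7.12, pKa₃ = 12.47. For a polyprotic acid the predominant species crosses at each pKa: below pKa_n the protonated form dominates, above it the deprotonated form does. At pH = 3.4, the predominant species is H₂PO₄⁻.

H₂PO₄⁻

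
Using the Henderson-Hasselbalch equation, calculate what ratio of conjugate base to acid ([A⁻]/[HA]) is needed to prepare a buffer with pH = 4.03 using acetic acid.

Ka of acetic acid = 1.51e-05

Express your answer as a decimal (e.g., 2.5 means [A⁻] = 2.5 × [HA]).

pKa = -log(1.51e-05) = 4.8210. pH = pKa + log([A⁻]/[HA]), so log([A⁻]/[HA]) = pH − pKa = 4.03 − 4.8210 = -0.7910. [A⁻]/[HA] = 10^(-0.7910) = 0.162

[A⁻]/[HA] = 0.162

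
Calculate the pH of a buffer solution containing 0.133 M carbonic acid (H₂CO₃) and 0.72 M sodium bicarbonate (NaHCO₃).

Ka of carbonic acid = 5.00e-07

pKa = -log(5.00e-07) = 6.30. pH = pKa + log([A⁻]/[HA]) = 6.30 + log(0.72/0.133)

pH = 7.03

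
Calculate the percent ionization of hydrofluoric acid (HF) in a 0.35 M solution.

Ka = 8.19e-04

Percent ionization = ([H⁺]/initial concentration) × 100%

Using Ka equilibrium: x² + Ka×x - Ka×C = 0. Solving: [H⁺] = 1.6526e-02. Percent = (1.6526e-02/0.35) × 100

Percent ionization = 4.72%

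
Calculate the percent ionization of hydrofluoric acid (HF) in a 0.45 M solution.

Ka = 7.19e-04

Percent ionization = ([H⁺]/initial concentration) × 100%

Using Ka equilibrium: x² + Ka×x - Ka×C = 0. Solving: [H⁺] = 1.7632e-02. Percent = (1.7632e-02/0.45) × 100

Percent ionization = 3.92%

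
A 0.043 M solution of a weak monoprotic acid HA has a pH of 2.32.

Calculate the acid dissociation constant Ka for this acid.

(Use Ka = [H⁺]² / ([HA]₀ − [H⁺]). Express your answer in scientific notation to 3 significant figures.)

[H⁺] = 10^(−pH) = 10^(−2.32) = 4.786e-03 M. For HA ⇌ H⁺ + A⁻, Ka = [H⁺][A⁻]/[HA] = [H⁺]² / ([HA]₀ − [H⁺]) = (4.786e-03)² / (0.043 − 4.786e-03) = 5.99e-04.

K_a = 5.99e-04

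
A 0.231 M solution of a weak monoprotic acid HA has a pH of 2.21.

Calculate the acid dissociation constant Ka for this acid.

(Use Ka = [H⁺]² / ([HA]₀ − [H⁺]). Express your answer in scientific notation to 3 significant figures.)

[H⁺] = 10^(−pH) = 10^(−2.21) = 6.166e-03 M. For HA ⇌ H⁺ + A⁻, Ka = [H⁺][A⁻]/[HA] = [H⁺]² / ([HA]₀ − [H⁺]) = (6.166e-03)² / (0.231 − 6.166e-03) = 1.69e-04.

K_a = 1.69e-04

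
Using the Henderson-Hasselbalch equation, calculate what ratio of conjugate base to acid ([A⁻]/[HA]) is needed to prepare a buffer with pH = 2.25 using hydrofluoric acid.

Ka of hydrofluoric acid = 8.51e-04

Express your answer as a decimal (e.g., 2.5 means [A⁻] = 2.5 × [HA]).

pKa = -log(8.51e-04) = 3.0701. pH = pKa + log([A⁻]/[HA]), so log([A⁻]/[HA]) = pH − pKa = 2.25 − 3.0701 = -0.8201. [A⁻]/[HA] = 10^(-0.8201) = 0.151

[A⁻]/[HA] = 0.151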